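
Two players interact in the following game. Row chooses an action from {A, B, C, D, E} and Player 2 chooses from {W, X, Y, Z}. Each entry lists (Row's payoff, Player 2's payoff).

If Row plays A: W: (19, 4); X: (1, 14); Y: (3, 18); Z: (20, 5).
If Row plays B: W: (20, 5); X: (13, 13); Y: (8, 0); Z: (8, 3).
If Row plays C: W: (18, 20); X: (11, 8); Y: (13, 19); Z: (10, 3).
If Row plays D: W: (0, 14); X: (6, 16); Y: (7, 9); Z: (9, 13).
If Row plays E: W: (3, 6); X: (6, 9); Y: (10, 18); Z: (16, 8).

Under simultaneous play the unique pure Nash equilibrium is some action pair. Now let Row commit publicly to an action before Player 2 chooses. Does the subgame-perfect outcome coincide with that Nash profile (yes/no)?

Player 2 best-responds to each possible Row move:
- A: Player 2 compares 4, 14, 18, 5 and picks Y; Row would get 3.
- B: Player 2 compares 5, 13, 0, 3 and picks X; Row would get 13.
- C: Player 2 compares 20, 8, 19, 3 and picks W; Row would get 18.
- D: Player 2 compares 14, 16, 9, 13 and picks X; Row would get 6.
- E: Player 2 compares 6, 9, 18, 8 and picks Y; Row would get 10.
Among 3, 13, 18, 6, 10, the best is 18 at C. Subgame-perfect outcome: (C, W) with payoffs (18, 20).
Under simultaneous play:
Row's best replies: W→B; X→B; Y→C; Z→A.
Player 2's best replies: A→Y; B→X; C→W; D→X; E→Y.
Only (B, X) has each player best-responding; Nash payoffs (13, 13).
Sequential outcome (C, W) differs from the Nash profile (B, X).

no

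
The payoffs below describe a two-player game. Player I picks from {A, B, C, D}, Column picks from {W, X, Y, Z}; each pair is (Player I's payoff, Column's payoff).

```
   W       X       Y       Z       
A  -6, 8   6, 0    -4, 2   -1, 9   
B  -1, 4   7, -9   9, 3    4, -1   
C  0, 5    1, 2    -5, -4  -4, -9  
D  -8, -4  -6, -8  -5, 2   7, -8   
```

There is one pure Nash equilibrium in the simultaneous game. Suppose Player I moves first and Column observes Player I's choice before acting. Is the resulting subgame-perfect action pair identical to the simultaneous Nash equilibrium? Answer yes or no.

yes

Solve by backward induction (Player I leads).
- A → Column plays Z (best of 8, 0, 2, 9); Player I gets -1.
- B → Column plays W (best of 4, -9, 3, -1); Player I gets -1.
- C → Column plays W (best of 5, 2, -4, -9); Player I gets 0.
- D → Column plays Y (best of -4, -8, 2, -8); Player I gets -5.
Player I's induced payoffs are -1, -1, 0, -5, so Player I commits to C. Subgame-perfect outcome: (C, W) with payoffs (0, 5).
Under simultaneous play:
Player I's best replies: W→C; X→B; Y→B; Z→D.
Column's best replies: A→Z; B→W; C→W; D→Y.
The unique mutual best reply is (C, W), giving (0, 5).
Sequential outcome (C, W) coincides with the Nash profile (C, W).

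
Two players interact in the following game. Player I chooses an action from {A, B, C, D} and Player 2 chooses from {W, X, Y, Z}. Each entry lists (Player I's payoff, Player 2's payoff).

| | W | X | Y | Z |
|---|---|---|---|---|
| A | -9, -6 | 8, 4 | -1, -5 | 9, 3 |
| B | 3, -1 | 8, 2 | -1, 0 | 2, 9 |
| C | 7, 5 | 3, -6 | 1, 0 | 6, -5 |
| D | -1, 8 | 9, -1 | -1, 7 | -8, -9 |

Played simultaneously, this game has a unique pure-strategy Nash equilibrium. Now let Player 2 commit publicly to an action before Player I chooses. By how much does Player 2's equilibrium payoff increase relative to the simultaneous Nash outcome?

Solve by backward induction (Player 2 leads).
- W: BR = C, leader payoff 5.
- X: BR = D, leader payoff -1.
- Y: BR = C, leader payoff 0.
- Z: BR = A, leader payoff 3.
Among 5, -1, 0, 3, the best is 5 at W. Subgame-perfect outcome: (C, W) with payoffs (7, 5).
For the simultaneous game, intersect best replies.
Player I's best replies: W→C; X→D; Y→C; Z→A.
Player 2's best replies: A→X; B→Z; C→W; D→W.
Only (C, W) has each player best-responding; Nash payoffs (7, 5).
Player 2's commitment gain: 5 − 5 = 0.

0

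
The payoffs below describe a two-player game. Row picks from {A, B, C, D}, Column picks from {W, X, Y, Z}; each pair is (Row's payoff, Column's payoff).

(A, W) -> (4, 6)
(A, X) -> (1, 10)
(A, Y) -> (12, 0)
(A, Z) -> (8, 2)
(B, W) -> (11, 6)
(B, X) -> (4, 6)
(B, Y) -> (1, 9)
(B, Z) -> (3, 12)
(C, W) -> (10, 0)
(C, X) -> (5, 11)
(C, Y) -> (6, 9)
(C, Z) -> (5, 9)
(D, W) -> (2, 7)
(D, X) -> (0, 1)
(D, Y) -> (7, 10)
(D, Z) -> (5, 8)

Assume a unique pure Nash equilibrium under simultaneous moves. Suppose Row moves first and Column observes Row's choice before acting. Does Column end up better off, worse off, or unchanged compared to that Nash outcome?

Work backward from Column's decision.
- A: Column compares 6, 10, 0, 2 and picks X; Row would get 1.
- B: Column compares 6, 6, 9, 12 and picks Z; Row would get 3.
- C: Column compares 0, 11, 9, 9 and picks X; Row would get 5.
- D: Column compares 7, 1, 10, 8 and picks Y; Row would get 7.
Among 1, 3, 5, 7, the best is 7 at D. Subgame-perfect outcome: (D, Y) with payoffs (7, 10).
Under simultaneous play:
Row's best replies: W→B; X→C; Y→A; Z→A.
Column's best replies: A→X; B→Z; C→X; D→Y.
Only (C, X) has each player best-responding; Nash payoffs (5, 11).
Column earns 10 sequentially versus 11 at the Nash outcome: worse off.

worse off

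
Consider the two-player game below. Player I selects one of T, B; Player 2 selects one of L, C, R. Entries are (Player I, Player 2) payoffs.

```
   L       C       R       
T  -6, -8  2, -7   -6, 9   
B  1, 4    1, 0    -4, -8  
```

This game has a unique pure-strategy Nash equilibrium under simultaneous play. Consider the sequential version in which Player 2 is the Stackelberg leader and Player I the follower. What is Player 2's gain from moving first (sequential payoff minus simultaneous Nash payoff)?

0

Backward induction with Player 2 moving first.
- L → Player I plays B (best of -6, 1); Player 2 gets 4.
- C → Player I plays T (best of 2, 1); Player 2 gets -7.
- R → Player I plays B (best of -6, -4); Player 2 gets -8.
Among 4, -7, -8, the best is 4 at L. Subgame-perfect outcome: (B, L) with payoffs (1, 4).
For the simultaneous game, intersect best replies.
Player I's best replies: L→B; C→T; R→B.
Player 2's best replies: T→R; B→L.
The unique mutual best reply is (B, L), giving (1, 4).
Player 2's commitment gain: 4 − 4 = 0.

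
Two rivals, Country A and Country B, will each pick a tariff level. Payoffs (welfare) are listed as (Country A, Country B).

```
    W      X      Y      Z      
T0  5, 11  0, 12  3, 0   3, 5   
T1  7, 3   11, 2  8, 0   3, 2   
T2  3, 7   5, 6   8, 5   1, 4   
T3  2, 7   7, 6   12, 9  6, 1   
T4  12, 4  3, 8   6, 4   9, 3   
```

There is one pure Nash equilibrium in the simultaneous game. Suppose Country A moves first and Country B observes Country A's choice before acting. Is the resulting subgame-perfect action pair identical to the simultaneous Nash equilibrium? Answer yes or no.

Work backward from Country B's decision.
- T0 → Country B plays X (best of 11, 12, 0, 5); Country A gets 0.
- T1 → Country B plays W (best of 3, 2, 0, 2); Country A gets 7.
- T2 → Country B plays W (best of 7, 6, 5, 4); Country A gets 3.
- T3 → Country B plays Y (best of 7, 6, 9, 1); Country A gets 12.
- T4 → Country B plays X (best of 4, 8, 4, 3); Country A gets 3.
Maximizing over 0, 7, 3, 12, 3, Country A chooses T3. Subgame-perfect outcome: (T3, Y) with payoffs (12, 9).
Now find the simultaneous Nash equilibrium.
Country A's best replies: W→T4; X→T1; Y→T3; Z→T4.
Country B's best replies: T0→X; T1→W; T2→W; T3→Y; T4→X.
The unique mutual best reply is (T3, Y), giving (12, 9).
Sequential outcome (T3, Y) coincides with the Nash profile (T3, Y).

yes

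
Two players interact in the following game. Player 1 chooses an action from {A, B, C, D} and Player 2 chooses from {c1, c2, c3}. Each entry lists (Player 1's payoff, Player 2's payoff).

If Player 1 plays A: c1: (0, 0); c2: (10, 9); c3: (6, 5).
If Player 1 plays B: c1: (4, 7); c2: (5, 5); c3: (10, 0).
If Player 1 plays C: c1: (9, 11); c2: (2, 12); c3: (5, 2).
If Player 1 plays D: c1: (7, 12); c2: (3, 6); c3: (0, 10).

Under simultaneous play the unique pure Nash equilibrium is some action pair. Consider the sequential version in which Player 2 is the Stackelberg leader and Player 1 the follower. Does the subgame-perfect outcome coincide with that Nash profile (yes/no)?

no

Backward induction with Player 2 moving first.
- c1: Player 1 compares 0, 4, 9, 7 and picks C; Player 2 would get 11.
- c2: Player 1 compares 10, 5, 2, 3 and picks A; Player 2 would get 9.
- c3: Player 1 compares 6, 10, 5, 0 and picks B; Player 2 would get 0.
Maximizing over 11, 9, 0, Player 2 chooses c1. Subgame-perfect outcome: (C, c1) with payoffs (9, 11).
Now find the simultaneous Nash equilibrium.
Player 1's best replies: c1→C; c2→A; c3→B.
Player 2's best replies: A→c2; B→c1; C→c2; D→c1.
The unique mutual best reply is (A, c2), giving (10, 9).
Sequential outcome (C, c1) differs from the Nash profile (A, c2).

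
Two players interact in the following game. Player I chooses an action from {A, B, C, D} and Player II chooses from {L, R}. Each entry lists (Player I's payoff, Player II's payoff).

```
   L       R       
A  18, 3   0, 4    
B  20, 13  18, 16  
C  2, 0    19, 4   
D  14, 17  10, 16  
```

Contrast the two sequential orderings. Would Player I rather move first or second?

second

If Player I leads: Player II's best replies are A→R, B→R, C→R, D→L; Player I's induced payoffs 0, 18, 19, 14; outcome (C, R), payoffs (19, 4).
If Player II leads: Player I's best replies are L→B, R→C; Player II's induced payoffs 13, 4; outcome (B, L), payoffs (20, 13).
Player I gets 19 moving first and 20 moving second, so Player I prefers to move second.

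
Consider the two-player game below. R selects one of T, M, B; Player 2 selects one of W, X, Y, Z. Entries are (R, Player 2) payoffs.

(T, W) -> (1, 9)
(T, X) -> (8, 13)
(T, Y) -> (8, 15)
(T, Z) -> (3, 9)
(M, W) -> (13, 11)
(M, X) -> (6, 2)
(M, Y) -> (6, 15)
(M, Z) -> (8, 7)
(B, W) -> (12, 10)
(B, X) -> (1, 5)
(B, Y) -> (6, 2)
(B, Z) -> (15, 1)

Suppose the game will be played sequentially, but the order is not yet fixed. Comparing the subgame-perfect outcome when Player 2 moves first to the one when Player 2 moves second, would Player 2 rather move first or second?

first

If R leads: Player 2's best replies are T→Y, M→Y, B→W; R's induced payoffs 8, 6, 12; outcome (B, W), payoffs (12, 10).
If Player 2 leads: R's best replies are W→M, X→T, Y→T, Z→B; Player 2's induced payoffs 11, 13, 15, 1; outcome (T, Y), payoffs (8, 15).
Player 2 gets 15 moving first and 10 moving second, so Player 2 prefers to move first.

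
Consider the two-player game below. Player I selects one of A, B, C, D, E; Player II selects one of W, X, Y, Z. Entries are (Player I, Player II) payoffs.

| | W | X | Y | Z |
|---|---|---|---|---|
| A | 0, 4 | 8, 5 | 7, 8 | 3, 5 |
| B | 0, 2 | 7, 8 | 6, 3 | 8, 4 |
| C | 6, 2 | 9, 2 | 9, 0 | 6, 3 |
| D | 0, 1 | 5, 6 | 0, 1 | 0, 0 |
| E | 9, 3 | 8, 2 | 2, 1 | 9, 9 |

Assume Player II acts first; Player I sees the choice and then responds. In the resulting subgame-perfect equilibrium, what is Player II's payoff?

Work backward from Player I's decision.
- W: BR = E, leader payoff 3.
- X: BR = C, leader payoff 2.
- Y: BR = C, leader payoff 0.
- Z: BR = E, leader payoff 9.
Maximizing over 3, 2, 0, 9, Player II chooses Z. Subgame-perfect outcome: (E, Z) with payoffs (9, 9).

9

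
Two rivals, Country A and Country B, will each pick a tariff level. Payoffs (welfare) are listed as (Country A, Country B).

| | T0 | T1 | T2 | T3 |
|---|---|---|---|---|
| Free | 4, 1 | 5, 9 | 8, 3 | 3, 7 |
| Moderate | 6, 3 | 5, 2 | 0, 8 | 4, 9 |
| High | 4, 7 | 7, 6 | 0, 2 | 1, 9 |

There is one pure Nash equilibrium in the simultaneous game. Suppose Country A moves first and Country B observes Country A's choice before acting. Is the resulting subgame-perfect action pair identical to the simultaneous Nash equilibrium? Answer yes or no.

no

Backward induction with Country A moving first.
- Free → Country B plays T1 (best of 1, 9, 3, 7); Country A gets 5.
- Moderate → Country B plays T3 (best of 3, 2, 8, 9); Country A gets 4.
- High → Country B plays T3 (best of 7, 6, 2, 9); Country A gets 1.
Country A's induced payoffs are 5, 4, 1, so Country A commits to Free. Subgame-perfect outcome: (Free, T1) with payoffs (5, 9).
Now find the simultaneous Nash equilibrium.
Country A's best replies: T0→Moderate; T1→High; T2→Free; T3→Moderate.
Country B's best replies: Free→T1; Moderate→T3; High→T3.
The unique mutual best reply is (Moderate, T3), giving (4, 9).
Sequential outcome (Free, T1) differs from the Nash profile (Moderate, T3).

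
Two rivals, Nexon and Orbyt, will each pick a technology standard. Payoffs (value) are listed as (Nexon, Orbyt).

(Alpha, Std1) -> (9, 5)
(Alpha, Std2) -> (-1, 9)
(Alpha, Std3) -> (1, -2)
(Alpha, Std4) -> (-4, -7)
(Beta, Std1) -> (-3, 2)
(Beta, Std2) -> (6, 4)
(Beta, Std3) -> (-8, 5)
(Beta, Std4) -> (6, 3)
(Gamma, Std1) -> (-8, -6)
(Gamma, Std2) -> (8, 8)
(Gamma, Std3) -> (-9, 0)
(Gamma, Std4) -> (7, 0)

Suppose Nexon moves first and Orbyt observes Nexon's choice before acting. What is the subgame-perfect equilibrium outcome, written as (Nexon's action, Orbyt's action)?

(Gamma, Std2)

Work backward from Orbyt's decision.
- Alpha: Orbyt compares 5, 9, -2, -7 and picks Std2; Nexon would get -1.
- Beta: Orbyt compares 2, 4, 5, 3 and picks Std3; Nexon would get -8.
- Gamma: Orbyt compares -6, 8, 0, 0 and picks Std2; Nexon would get 8.
Among -1, -8, 8, the best is 8 at Gamma. Subgame-perfect outcome: (Gamma, Std2) with payoffs (8, 8).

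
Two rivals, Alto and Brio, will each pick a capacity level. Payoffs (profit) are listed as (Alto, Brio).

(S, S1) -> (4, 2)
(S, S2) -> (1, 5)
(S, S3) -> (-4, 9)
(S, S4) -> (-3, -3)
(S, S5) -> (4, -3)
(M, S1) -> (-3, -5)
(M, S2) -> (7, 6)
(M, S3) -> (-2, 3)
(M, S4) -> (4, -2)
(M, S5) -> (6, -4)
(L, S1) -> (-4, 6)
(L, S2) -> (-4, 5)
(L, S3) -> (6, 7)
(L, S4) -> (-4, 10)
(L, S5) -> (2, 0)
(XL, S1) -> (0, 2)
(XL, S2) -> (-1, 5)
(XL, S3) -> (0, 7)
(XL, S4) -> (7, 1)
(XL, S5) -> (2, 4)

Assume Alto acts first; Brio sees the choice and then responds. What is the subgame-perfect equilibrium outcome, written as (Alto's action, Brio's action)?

(M, S2)

Brio best-responds to each possible Alto move:
- S → Brio plays S3 (best of 2, 5, 9, -3, -3); Alto gets -4.
- M → Brio plays S2 (best of -5, 6, 3, -2, -4); Alto gets 7.
- L → Brio plays S4 (best of 6, 5, 7, 10, 0); Alto gets -4.
- XL → Brio plays S3 (best of 2, 5, 7, 1, 4); Alto gets 0.
Alto's induced payoffs are -4, 7, -4, 0, so Alto commits to M. Subgame-perfect outcome: (M, S2) with payoffs (7, 6).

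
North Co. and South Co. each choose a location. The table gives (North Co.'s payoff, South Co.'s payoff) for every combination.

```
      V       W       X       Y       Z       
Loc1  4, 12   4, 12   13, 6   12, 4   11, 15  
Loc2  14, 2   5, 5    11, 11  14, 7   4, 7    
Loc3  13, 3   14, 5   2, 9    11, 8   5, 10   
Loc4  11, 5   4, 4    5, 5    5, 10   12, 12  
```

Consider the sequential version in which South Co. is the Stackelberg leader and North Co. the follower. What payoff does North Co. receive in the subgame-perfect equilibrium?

North Co. best-responds to each possible South Co. move:
- V: BR = Loc2, leader payoff 2.
- W: BR = Loc3, leader payoff 5.
- X: BR = Loc1, leader payoff 6.
- Y: BR = Loc2, leader payoff 7.
- Z: BR = Loc4, leader payoff 12.
Maximizing over 2, 5, 6, 7, 12, South Co. chooses Z. Subgame-perfect outcome: (Loc4, Z) with payoffs (12, 12).

12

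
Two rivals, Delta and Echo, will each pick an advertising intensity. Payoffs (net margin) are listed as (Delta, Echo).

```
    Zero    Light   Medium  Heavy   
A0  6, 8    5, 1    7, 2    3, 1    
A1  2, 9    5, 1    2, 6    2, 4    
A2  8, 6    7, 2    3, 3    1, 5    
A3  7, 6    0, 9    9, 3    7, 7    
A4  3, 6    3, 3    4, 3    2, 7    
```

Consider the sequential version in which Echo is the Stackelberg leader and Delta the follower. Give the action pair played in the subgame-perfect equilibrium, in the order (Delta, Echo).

(A3, Heavy)

Solve by backward induction (Echo leads).
- Zero: Delta compares 6, 2, 8, 7, 3 and picks A2; Echo would get 6.
- Light: Delta compares 5, 5, 7, 0, 3 and picks A2; Echo would get 2.
- Medium: Delta compares 7, 2, 3, 9, 4 and picks A3; Echo would get 3.
- Heavy: Delta compares 3, 2, 1, 7, 2 and picks A3; Echo would get 7.
Among 6, 2, 3, 7, the best is 7 at Heavy. Subgame-perfect outcome: (A3, Heavy) with payoffs (7, 7).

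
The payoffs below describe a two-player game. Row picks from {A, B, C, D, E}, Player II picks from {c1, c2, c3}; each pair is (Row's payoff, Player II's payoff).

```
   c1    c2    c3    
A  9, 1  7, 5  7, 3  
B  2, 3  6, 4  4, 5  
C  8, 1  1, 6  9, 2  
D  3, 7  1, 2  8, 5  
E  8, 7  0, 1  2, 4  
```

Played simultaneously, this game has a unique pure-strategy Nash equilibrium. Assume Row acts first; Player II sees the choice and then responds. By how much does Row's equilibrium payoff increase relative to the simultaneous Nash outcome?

Backward induction with Row moving first.
- A → Player II plays c2 (best of 1, 5, 3); Row gets 7.
- B → Player II plays c3 (best of 3, 4, 5); Row gets 4.
- C → Player II plays c2 (best of 1, 6, 2); Row gets 1.
- D → Player II plays c1 (best of 7, 2, 5); Row gets 3.
- E → Player II plays c1 (best of 7, 1, 4); Row gets 8.
Row's induced payoffs are 7, 4, 1, 3, 8, so Row commits to E. Subgame-perfect outcome: (E, c1) with payoffs (8, 7).
Now find the simultaneous Nash equilibrium.
Row's best replies: c1→A; c2→A; c3→C.
Player II's best replies: A→c2; B→c3; C→c2; D→c1; E→c1.
Only (A, c2) has each player best-responding; Nash payoffs (7, 5).
Row's commitment gain: 8 − 7 = 1.

1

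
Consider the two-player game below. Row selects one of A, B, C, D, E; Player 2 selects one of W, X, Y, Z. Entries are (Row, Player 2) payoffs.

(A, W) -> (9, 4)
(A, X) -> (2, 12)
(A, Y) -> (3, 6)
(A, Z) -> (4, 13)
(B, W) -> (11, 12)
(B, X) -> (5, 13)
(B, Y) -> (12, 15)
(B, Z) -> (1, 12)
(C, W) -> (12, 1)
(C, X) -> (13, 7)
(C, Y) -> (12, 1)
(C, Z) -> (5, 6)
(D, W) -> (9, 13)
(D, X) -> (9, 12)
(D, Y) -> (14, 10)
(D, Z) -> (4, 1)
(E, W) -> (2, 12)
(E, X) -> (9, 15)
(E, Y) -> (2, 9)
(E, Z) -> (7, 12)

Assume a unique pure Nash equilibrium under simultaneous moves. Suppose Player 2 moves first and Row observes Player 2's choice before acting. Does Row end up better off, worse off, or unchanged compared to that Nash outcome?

worse off

Work backward from Row's decision.
- W: Row compares 9, 11, 12, 9, 2 and picks C; Player 2 would get 1.
- X: Row compares 2, 5, 13, 9, 9 and picks C; Player 2 would get 7.
- Y: Row compares 3, 12, 12, 14, 2 and picks D; Player 2 would get 10.
- Z: Row compares 4, 1, 5, 4, 7 and picks E; Player 2 would get 12.
Player 2's induced payoffs are 1, 7, 10, 12, so Player 2 commits to Z. Subgame-perfect outcome: (E, Z) with payoffs (7, 12).
Under simultaneous play:
Row's best replies: W→C; X→C; Y→D; Z→E.
Player 2's best replies: A→Z; B→Y; C→X; D→W; E→X.
The unique mutual best reply is (C, X), giving (13, 7).
Row earns 7 sequentially versus 13 at the Nash outcome: worse off.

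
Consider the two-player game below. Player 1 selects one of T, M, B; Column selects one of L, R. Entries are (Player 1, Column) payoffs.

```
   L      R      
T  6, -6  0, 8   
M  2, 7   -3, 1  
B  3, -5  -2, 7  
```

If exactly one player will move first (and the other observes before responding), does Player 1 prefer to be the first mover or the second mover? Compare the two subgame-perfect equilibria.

first

If Player 1 leads: Column's best replies are T→R, M→L, B→R; Player 1's induced payoffs 0, 2, -2; outcome (M, L), payoffs (2, 7).
If Column leads: Player 1's best replies are L→T, R→T; Column's induced payoffs -6, 8; outcome (T, R), payoffs (0, 8).
Player 1 gets 2 moving first and 0 moving second, so Player 1 prefers to move first.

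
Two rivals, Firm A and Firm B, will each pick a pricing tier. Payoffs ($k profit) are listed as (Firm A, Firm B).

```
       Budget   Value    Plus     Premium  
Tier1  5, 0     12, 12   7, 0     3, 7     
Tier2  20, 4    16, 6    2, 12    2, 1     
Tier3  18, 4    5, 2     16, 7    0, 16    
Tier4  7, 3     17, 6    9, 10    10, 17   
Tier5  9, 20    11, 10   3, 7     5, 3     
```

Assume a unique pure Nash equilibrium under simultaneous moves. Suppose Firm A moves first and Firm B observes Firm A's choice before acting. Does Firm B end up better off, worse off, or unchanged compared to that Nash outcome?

Solve by backward induction (Firm A leads).
- Tier1: BR = Value, leader payoff 12.
- Tier2: BR = Plus, leader payoff 2.
- Tier3: BR = Premium, leader payoff 0.
- Tier4: BR = Premium, leader payoff 10.
- Tier5: BR = Budget, leader payoff 9.
Among 12, 2, 0, 10, 9, the best is 12 at Tier1. Subgame-perfect outcome: (Tier1, Value) with payoffs (12, 12).
For the simultaneous game, intersect best replies.
Firm A's best replies: Budget→Tier2; Value→Tier4; Plus→Tier3; Premium→Tier4.
Firm B's best replies: Tier1→Value; Tier2→Plus; Tier3→Premium; Tier4→Premium; Tier5→Budget.
Only (Tier4, Premium) has each player best-responding; Nash payoffs (10, 17).
Firm B earns 12 sequentially versus 17 at the Nash outcome: worse off.

worse off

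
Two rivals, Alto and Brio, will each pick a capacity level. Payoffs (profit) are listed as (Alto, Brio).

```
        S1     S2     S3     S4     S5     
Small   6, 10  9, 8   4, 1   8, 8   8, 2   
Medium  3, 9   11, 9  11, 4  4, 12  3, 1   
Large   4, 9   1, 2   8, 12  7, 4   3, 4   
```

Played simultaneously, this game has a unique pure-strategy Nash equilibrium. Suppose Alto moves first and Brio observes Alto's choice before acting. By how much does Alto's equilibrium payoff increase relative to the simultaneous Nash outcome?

2

Work backward from Brio's decision.
- Small → Brio plays S1 (best of 10, 8, 1, 8, 2); Alto gets 6.
- Medium → Brio plays S4 (best of 9, 9, 4, 12, 1); Alto gets 4.
- Large → Brio plays S3 (best of 9, 2, 12, 4, 4); Alto gets 8.
Among 6, 4, 8, the best is 8 at Large. Subgame-perfect outcome: (Large, S3) with payoffs (8, 12).
For the simultaneous game, intersect best replies.
Alto's best replies: S1→Small; S2→Medium; S3→Medium; S4→Small; S5→Small.
Brio's best replies: Small→S1; Medium→S4; Large→S3.
The unique mutual best reply is (Small, S1), giving (6, 10).
Alto's commitment gain: 8 − 6 = 2.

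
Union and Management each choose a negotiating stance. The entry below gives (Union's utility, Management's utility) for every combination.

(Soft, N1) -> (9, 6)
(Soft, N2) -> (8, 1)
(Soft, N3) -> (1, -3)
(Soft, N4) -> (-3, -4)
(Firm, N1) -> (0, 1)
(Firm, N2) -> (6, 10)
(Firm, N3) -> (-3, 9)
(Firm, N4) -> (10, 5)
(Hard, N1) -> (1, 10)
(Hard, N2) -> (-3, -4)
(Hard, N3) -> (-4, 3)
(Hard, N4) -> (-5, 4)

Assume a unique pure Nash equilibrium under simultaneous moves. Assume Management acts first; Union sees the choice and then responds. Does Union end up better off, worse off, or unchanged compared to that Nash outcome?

Solve by backward induction (Management leads).
- N1: BR = Soft, leader payoff 6.
- N2: BR = Soft, leader payoff 1.
- N3: BR = Soft, leader payoff -3.
- N4: BR = Firm, leader payoff 5.
Management's induced payoffs are 6, 1, -3, 5, so Management commits to N1. Subgame-perfect outcome: (Soft, N1) with payoffs (9, 6).
Under simultaneous play:
Union's best replies: N1→Soft; N2→Soft; N3→Soft; N4→Firm.
Management's best replies: Soft→N1; Firm→N2; Hard→N1.
Only (Soft, N1) has each player best-responding; Nash payoffs (9, 6).
Union earns 9 sequentially versus 9 at the Nash outcome: unchanged.

unchanged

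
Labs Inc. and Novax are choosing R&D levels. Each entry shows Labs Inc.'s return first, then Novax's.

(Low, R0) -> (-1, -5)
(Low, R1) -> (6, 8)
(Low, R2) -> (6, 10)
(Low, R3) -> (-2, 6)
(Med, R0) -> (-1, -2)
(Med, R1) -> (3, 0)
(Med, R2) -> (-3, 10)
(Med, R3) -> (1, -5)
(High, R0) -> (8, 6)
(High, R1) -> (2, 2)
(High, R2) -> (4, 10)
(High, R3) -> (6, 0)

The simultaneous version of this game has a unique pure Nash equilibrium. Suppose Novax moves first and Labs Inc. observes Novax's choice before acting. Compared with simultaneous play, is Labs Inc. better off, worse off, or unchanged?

Labs Inc. best-responds to each possible Novax move:
- R0: Labs Inc. compares -1, -1, 8 and picks High; Novax would get 6.
- R1: Labs Inc. compares 6, 3, 2 and picks Low; Novax would get 8.
- R2: Labs Inc. compares 6, -3, 4 and picks Low; Novax would get 10.
- R3: Labs Inc. compares -2, 1, 6 and picks High; Novax would get 0.
Novax's induced payoffs are 6, 8, 10, 0, so Novax commits to R2. Subgame-perfect outcome: (Low, R2) with payoffs (6, 10).
For the simultaneous game, intersect best replies.
Labs Inc.'s best replies: R0→High; R1→Low; R2→Low; R3→High.
Novax's best replies: Low→R2; Med→R2; High→R2.
Only (Low, R2) has each player best-responding; Nash payoffs (6, 10).
Labs Inc. earns 6 sequentially versus 6 at the Nash outcome: unchanged.

unchanged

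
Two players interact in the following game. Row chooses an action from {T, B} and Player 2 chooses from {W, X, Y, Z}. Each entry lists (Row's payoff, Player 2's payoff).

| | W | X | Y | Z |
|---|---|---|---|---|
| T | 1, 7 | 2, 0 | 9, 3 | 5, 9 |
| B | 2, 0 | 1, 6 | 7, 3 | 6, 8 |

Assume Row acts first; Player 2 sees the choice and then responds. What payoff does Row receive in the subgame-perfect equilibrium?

6

Player 2 best-responds to each possible Row move:
- T → Player 2 plays Z (best of 7, 0, 3, 9); Row gets 5.
- B → Player 2 plays Z (best of 0, 6, 3, 8); Row gets 6.
Maximizing over 5, 6, Row chooses B. Subgame-perfect outcome: (B, Z) with payoffs (6, 8).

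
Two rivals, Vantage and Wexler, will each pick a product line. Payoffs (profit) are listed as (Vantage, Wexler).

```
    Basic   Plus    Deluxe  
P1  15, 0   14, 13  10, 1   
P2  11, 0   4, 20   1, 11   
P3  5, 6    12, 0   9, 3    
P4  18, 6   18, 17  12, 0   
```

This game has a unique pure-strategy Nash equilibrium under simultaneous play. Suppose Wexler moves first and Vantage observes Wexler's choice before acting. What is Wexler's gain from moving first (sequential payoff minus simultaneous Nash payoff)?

0

Solve by backward induction (Wexler leads).
- Basic: BR = P4, leader payoff 6.
- Plus: BR = P4, leader payoff 17.
- Deluxe: BR = P4, leader payoff 0.
Among 6, 17, 0, the best is 17 at Plus. Subgame-perfect outcome: (P4, Plus) with payoffs (18, 17).
Now find the simultaneous Nash equilibrium.
Vantage's best replies: Basic→P4; Plus→P4; Deluxe→P4.
Wexler's best replies: P1→Plus; P2→Plus; P3→Basic; P4→Plus.
Only (P4, Plus) has each player best-responding; Nash payoffs (18, 17).
Wexler's commitment gain: 17 − 17 = 0.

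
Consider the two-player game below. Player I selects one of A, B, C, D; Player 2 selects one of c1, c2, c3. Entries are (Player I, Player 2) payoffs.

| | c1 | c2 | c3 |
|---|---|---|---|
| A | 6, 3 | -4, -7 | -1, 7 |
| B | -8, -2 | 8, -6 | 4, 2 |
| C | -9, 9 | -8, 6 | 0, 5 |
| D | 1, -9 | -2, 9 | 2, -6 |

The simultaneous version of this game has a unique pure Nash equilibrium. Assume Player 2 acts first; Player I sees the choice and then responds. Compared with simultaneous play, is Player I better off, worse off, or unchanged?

Work backward from Player I's decision.
- c1 → Player I plays A (best of 6, -8, -9, 1); Player 2 gets 3.
- c2 → Player I plays B (best of -4, 8, -8, -2); Player 2 gets -6.
- c3 → Player I plays B (best of -1, 4, 0, 2); Player 2 gets 2.
Player 2's induced payoffs are 3, -6, 2, so Player 2 commits to c1. Subgame-perfect outcome: (A, c1) with payoffs (6, 3).
For the simultaneous game, intersect best replies.
Player I's best replies: c1→A; c2→B; c3→B.
Player 2's best replies: A→c3; B→c3; C→c1; D→c2.
Only (B, c3) has each player best-responding; Nash payoffs (4, 2).
Player I earns 6 sequentially versus 4 at the Nash outcome: better off.

better off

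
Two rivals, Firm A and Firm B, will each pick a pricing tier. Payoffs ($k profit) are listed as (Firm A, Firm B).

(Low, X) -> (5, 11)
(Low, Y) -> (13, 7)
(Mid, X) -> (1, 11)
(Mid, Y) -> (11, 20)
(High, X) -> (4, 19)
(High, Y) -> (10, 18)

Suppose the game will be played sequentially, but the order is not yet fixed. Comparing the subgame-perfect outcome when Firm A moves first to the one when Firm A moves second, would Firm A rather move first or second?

If Firm A leads: Firm B's best replies are Low→X, Mid→Y, High→X; Firm A's induced payoffs 5, 11, 4; outcome (Mid, Y), payoffs (11, 20).
If Firm B leads: Firm A's best replies are X→Low, Y→Low; Firm B's induced payoffs 11, 7; outcome (Low, X), payoffs (5, 11).
Firm A gets 11 moving first and 5 moving second, so Firm A prefers to move first.

first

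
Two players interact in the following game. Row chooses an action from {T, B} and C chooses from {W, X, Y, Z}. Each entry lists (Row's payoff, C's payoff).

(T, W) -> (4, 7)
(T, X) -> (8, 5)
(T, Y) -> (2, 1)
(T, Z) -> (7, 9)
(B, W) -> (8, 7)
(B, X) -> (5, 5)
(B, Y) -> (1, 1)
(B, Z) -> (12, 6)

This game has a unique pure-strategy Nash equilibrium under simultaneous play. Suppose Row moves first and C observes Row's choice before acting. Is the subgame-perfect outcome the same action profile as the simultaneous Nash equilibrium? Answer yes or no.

yes

Backward induction with Row moving first.
- T: BR = Z, leader payoff 7.
- B: BR = W, leader payoff 8.
Row's induced payoffs are 7, 8, so Row commits to B. Subgame-perfect outcome: (B, W) with payoffs (8, 7).
Now find the simultaneous Nash equilibrium.
Row's best replies: W→B; X→T; Y→T; Z→B.
C's best replies: T→Z; B→W.
Only (B, W) has each player best-responding; Nash payoffs (8, 7).
Sequential outcome (B, W) coincides with the Nash profile (B, W).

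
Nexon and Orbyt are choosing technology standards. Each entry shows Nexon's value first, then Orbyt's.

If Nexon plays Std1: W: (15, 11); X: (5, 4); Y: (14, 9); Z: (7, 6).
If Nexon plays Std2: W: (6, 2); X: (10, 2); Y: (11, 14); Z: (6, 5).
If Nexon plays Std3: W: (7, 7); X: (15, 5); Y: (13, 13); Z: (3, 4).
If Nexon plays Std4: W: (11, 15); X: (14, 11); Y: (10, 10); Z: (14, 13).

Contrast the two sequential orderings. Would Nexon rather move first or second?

first

If Nexon leads: Orbyt's best replies are Std1→W, Std2→Y, Std3→Y, Std4→W; Nexon's induced payoffs 15, 11, 13, 11; outcome (Std1, W), payoffs (15, 11).
If Orbyt leads: Nexon's best replies are W→Std1, X→Std3, Y→Std1, Z→Std4; Orbyt's induced payoffs 11, 5, 9, 13; outcome (Std4, Z), payoffs (14, 13).
Nexon gets 15 moving first and 14 moving second, so Nexon prefers to move first.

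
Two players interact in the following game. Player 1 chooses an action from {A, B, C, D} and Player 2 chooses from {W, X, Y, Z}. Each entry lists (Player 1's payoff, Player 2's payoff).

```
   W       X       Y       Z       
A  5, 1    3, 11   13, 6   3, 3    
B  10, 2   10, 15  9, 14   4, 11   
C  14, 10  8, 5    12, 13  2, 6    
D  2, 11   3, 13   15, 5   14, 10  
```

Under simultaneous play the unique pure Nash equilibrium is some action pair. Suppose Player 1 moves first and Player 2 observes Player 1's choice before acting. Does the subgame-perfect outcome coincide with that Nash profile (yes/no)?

no

Work backward from Player 2's decision.
- A: BR = X, leader payoff 3.
- B: BR = X, leader payoff 10.
- C: BR = Y, leader payoff 12.
- D: BR = X, leader payoff 3.
Among 3, 10, 12, 3, the best is 12 at C. Subgame-perfect outcome: (C, Y) with payoffs (12, 13).
Now find the simultaneous Nash equilibrium.
Player 1's best replies: W→C; X→B; Y→D; Z→D.
Player 2's best replies: A→X; B→X; C→Y; D→X.
Only (B, X) has each player best-responding; Nash payoffs (10, 15).
Sequential outcome (C, Y) differs from the Nash profile (B, X).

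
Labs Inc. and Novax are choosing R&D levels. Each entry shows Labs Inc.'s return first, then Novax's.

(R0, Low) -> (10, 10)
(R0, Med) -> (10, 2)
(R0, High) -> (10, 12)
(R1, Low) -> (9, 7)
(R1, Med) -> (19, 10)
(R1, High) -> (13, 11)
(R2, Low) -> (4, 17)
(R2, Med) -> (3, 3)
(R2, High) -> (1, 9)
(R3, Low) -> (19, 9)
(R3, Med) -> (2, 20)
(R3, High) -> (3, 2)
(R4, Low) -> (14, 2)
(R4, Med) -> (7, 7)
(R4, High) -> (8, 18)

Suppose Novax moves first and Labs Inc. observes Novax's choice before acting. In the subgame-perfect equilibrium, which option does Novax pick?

High

Backward induction with Novax moving first.
- Low: Labs Inc. compares 10, 9, 4, 19, 14 and picks R3; Novax would get 9.
- Med: Labs Inc. compares 10, 19, 3, 2, 7 and picks R1; Novax would get 10.
- High: Labs Inc. compares 10, 13, 1, 3, 8 and picks R1; Novax would get 11.
Maximizing over 9, 10, 11, Novax chooses High. Subgame-perfect outcome: (R1, High) with payoffs (13, 11).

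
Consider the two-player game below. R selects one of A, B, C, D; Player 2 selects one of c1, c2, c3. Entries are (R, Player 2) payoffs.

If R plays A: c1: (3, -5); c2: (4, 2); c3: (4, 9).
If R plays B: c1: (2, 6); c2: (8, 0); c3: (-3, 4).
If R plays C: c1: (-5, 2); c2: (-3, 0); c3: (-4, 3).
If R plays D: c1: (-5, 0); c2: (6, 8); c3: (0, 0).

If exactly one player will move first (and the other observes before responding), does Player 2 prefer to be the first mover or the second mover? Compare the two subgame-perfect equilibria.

If R leads: Player 2's best replies are A→c3, B→c1, C→c3, D→c2; R's induced payoffs 4, 2, -4, 6; outcome (D, c2), payoffs (6, 8).
If Player 2 leads: R's best replies are c1→A, c2→B, c3→A; Player 2's induced payoffs -5, 0, 9; outcome (A, c3), payoffs (4, 9).
Player 2 gets 9 moving first and 8 moving second, so Player 2 prefers to move first.

first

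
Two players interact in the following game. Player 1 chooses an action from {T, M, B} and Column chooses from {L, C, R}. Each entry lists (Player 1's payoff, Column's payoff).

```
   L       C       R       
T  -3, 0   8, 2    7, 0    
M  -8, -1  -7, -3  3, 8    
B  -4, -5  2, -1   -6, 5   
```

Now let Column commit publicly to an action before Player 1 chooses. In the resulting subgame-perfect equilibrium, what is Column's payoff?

Solve by backward induction (Column leads).
- L → Player 1 plays T (best of -3, -8, -4); Column gets 0.
- C → Player 1 plays T (best of 8, -7, 2); Column gets 2.
- R → Player 1 plays T (best of 7, 3, -6); Column gets 0.
Column's induced payoffs are 0, 2, 0, so Column commits to C. Subgame-perfect outcome: (T, C) with payoffs (8, 2).

2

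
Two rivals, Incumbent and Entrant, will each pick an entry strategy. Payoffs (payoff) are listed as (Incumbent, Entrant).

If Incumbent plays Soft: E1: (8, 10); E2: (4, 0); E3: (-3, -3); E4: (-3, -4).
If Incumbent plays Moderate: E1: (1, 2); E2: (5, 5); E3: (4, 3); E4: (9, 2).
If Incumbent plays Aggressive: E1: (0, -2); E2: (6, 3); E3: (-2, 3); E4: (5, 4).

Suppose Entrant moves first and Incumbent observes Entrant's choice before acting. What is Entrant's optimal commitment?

Work backward from Incumbent's decision.
- E1: Incumbent compares 8, 1, 0 and picks Soft; Entrant would get 10.
- E2: Incumbent compares 4, 5, 6 and picks Aggressive; Entrant would get 3.
- E3: Incumbent compares -3, 4, -2 and picks Moderate; Entrant would get 3.
- E4: Incumbent compares -3, 9, 5 and picks Moderate; Entrant would get 2.
Entrant's induced payoffs are 10, 3, 3, 2, so Entrant commits to E1. Subgame-perfect outcome: (Soft, E1) with payoffs (8, 10).

E1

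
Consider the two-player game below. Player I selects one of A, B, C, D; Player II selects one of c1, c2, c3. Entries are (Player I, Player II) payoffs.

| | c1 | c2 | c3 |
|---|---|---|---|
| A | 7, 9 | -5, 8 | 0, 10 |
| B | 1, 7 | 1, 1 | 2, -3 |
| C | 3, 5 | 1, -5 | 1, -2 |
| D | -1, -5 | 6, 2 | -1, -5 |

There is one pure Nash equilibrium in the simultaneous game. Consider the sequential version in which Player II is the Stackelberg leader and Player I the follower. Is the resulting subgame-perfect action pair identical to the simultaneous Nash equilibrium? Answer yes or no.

no

Work backward from Player I's decision.
- c1: Player I compares 7, 1, 3, -1 and picks A; Player II would get 9.
- c2: Player I compares -5, 1, 1, 6 and picks D; Player II would get 2.
- c3: Player I compares 0, 2, 1, -1 and picks B; Player II would get -3.
Among 9, 2, -3, the best is 9 at c1. Subgame-perfect outcome: (A, c1) with payoffs (7, 9).
Now find the simultaneous Nash equilibrium.
Player I's best replies: c1→A; c2→D; c3→B.
Player II's best replies: A→c3; B→c1; C→c1; D→c2.
The unique mutual best reply is (D, c2), giving (6, 2).
Sequential outcome (A, c1) differs from the Nash profile (D, c2).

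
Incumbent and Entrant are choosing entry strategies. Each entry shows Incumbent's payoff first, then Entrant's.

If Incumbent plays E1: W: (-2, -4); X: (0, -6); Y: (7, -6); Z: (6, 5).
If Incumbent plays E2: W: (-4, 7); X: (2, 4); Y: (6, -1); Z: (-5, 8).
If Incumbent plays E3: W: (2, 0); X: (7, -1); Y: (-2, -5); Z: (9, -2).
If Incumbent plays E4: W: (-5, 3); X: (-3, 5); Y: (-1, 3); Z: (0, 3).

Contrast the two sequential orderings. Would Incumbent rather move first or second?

first

If Incumbent leads: Entrant's best replies are E1→Z, E2→Z, E3→W, E4→X; Incumbent's induced payoffs 6, -5, 2, -3; outcome (E1, Z), payoffs (6, 5).
If Entrant leads: Incumbent's best replies are W→E3, X→E3, Y→E1, Z→E3; Entrant's induced payoffs 0, -1, -6, -2; outcome (E3, W), payoffs (2, 0).
Incumbent gets 6 moving first and 2 moving second, so Incumbent prefers to move first.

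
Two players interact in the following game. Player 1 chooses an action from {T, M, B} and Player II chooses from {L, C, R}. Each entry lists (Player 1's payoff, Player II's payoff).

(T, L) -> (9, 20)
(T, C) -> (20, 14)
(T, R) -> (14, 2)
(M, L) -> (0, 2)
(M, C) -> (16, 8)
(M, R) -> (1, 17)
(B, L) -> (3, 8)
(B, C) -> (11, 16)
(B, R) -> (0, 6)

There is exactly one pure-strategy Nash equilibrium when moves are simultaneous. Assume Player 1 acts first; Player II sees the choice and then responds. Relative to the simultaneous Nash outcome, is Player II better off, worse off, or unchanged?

Work backward from Player II's decision.
- T: BR = L, leader payoff 9.
- M: BR = R, leader payoff 1.
- B: BR = C, leader payoff 11.
Maximizing over 9, 1, 11, Player 1 chooses B. Subgame-perfect outcome: (B, C) with payoffs (11, 16).
Under simultaneous play:
Player 1's best replies: L→T; C→T; R→T.
Player II's best replies: T→L; M→R; B→C.
Only (T, L) has each player best-responding; Nash payoffs (9, 20).
Player II earns 16 sequentially versus 20 at the Nash outcome: worse off.

worse off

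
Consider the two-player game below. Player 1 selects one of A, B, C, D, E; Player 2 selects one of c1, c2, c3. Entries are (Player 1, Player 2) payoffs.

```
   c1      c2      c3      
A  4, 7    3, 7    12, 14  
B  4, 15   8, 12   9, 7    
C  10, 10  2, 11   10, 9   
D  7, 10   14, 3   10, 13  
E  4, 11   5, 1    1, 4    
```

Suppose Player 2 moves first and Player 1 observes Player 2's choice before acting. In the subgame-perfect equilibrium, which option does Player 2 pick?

Work backward from Player 1's decision.
- c1: BR = C, leader payoff 10.
- c2: BR = D, leader payoff 3.
- c3: BR = A, leader payoff 14.
Maximizing over 10, 3, 14, Player 2 chooses c3. Subgame-perfect outcome: (A, c3) with payoffs (12, 14).

c3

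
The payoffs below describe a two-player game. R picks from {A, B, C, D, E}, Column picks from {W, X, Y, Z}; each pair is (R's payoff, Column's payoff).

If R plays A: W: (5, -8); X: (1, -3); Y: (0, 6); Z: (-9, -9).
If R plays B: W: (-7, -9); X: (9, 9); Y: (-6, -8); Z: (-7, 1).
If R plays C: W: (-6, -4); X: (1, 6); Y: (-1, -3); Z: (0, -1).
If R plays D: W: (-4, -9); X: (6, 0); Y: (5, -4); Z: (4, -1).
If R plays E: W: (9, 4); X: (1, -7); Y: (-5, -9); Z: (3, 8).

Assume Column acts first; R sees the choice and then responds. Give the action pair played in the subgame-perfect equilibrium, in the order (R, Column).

(B, X)

R best-responds to each possible Column move:
- W → R plays E (best of 5, -7, -6, -4, 9); Column gets 4.
- X → R plays B (best of 1, 9, 1, 6, 1); Column gets 9.
- Y → R plays D (best of 0, -6, -1, 5, -5); Column gets -4.
- Z → R plays D (best of -9, -7, 0, 4, 3); Column gets -1.
Maximizing over 4, 9, -4, -1, Column chooses X. Subgame-perfect outcome: (B, X) with payoffs (9, 9).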